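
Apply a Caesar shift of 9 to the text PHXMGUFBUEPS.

P(15): 15+9=24 → Y
H(7): 7+9=16 → Q
X(23): 23+9=32≡6 → G
M(12): 12+9=21 → V
G(6): 6+9=15 → P
U(20): 20+9=29≡3 → D
F(5): 5+9=14 → O
B(1): 1+9=10 → K
U(20): 20+9=29≡3 → D
E(4): 4+9=13 → N
P(15): 15+9=24 → Y
S(18): 18+9=27≡1 → B

YQGVPDOKDNYB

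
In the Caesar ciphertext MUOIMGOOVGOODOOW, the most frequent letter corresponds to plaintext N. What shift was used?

The most frequent ciphertext letter is O (appears 7 times).
O is position 14; N is position 13.
Shift = 1.

1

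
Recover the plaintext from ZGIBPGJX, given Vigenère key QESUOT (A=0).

Repeat the key across the ciphertext: QESUOTQE
Z(25)−Q(16): 9 → J
G(6)−E(4): 2 → C
I(8)−S(18): -10≡16 → Q
B(1)−U(20): -19≡7 → H
P(15)−O(14): 1 → B
G(6)−T(19): -13≡13 → N
J(9)−Q(16): -7≡19 → T
X(23)−E(4): 19 → T

JCQHBNTT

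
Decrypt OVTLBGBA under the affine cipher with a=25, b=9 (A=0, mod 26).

The inverse of 25 mod 26 is 25, since 25·25=625≡1. Apply D(y)=25·(y−9) mod 26:
O(14): 25·(14−9)=125≡21 → V
V(21): 25·(21−9)=300≡14 → O
T(19): 25·(19−9)=250≡16 → Q
L(11): 25·(11−9)=50≡24 → Y
B(1): 25·(1−9)=-200≡8 → I
G(6): 25·(6−9)=-75≡3 → D
B(1): 25·(1−9)=-200≡8 → I
A(0): 25·(0−9)=-225≡9 → J

VOQYIDIJ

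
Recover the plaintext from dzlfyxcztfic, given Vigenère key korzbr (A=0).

Repeat the key across the ciphertext: korzbrkorzbr
d(3)−k(10): -7≡19 → t
z(25)−o(14): 11 → l
l(11)−r(17): -6≡20 → u
f(5)−z(25): -20≡6 → g
y(24)−b(1): 23 → x
x(23)−r(17): 6 → g
c(2)−k(10): -8≡18 → s
z(25)−o(14): 11 → l
t(19)−r(17): 2 → c
f(5)−z(25): -20≡6 → g
i(8)−b(1): 7 → h
c(2)−r(17): -15≡11 → l

tlugxgslcghl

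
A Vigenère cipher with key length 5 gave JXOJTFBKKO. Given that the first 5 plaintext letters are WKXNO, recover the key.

NNRWF

Subtract each crib letter from the matching ciphertext letter (mod 26):
J(9)−W(22)=-13≡13 → N
X(23)−K(10)=13 → N
O(14)−X(23)=-9≡17 → R
J(9)−N(13)=-4≡22 → W
T(19)−O(14)=5 → F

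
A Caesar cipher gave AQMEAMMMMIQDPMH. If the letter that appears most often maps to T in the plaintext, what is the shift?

19

The most frequent ciphertext letter is M (appears 6 times).
M is position 12; T is position 19.
Shift = -7≡19.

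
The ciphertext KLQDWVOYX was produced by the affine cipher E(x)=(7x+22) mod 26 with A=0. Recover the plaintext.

The inverse of 7 mod 26 is 15, since 7·15=105≡1. Apply D(y)=15·(y−22) mod 26:
K(10): 15·(10−22)=-180≡2 → C
L(11): 15·(11−22)=-165≡17 → R
Q(16): 15·(16−22)=-90≡14 → O
D(3): 15·(3−22)=-285≡1 → B
W(22): 15·(22−22)=0 → A
V(21): 15·(21−22)=-15≡11 → L
O(14): 15·(14−22)=-120≡10 → K
Y(24): 15·(24−22)=30≡4 → E
X(23): 15·(23−22)=15 → P

CROBALKEP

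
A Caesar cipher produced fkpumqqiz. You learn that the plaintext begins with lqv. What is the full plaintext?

lqvaswwof

From the crib: f(5)−l(11)=-6≡20, so the shift is 20.
Subtract 20 from each ciphertext letter:
f(5): 5−20=-15≡11 → l
k(10): 10−20=-10≡16 → q
p(15): 15−20=-5≡21 → v
u(20): 20−20=0 → a
m(12): 12−20=-8≡18 → s
q(16): 16−20=-4≡22 → w
q(16): 16−20=-4≡22 → w
i(8): 8−20=-12≡14 → o
z(25): 25−20=5 → f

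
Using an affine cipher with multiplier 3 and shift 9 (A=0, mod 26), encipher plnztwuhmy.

cqwgoxretd

p(15): 3·15+9=54≡2 → c
l(11): 3·11+9=42≡16 → q
n(13): 3·13+9=48≡22 → w
z(25): 3·25+9=84≡6 → g
t(19): 3·19+9=66≡14 → o
w(22): 3·22+9=75≡23 → x
u(20): 3·20+9=69≡17 → r
h(7): 3·7+9=30≡4 → e
m(12): 3·12+9=45≡19 → t
y(24): 3·24+9=81≡3 → d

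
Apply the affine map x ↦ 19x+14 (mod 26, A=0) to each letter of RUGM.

R(17): 19·17+14=337≡25 → Z
U(20): 19·20+14=394≡4 → E
G(6): 19·6+14=128≡24 → Y
M(12): 19·12+14=242≡8 → I

ZEYI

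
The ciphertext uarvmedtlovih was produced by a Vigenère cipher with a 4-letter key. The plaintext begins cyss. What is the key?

Subtract each crib letter from the matching ciphertext letter (mod 26):
u(20)−c(2)=18 → s
a(0)−y(24)=-24≡2 → c
r(17)−s(18)=-1≡25 → z
v(21)−s(18)=3 → d

sczd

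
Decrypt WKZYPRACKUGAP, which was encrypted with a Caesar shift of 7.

W(22): 22−7=15 → P
K(10): 10−7=3 → D
Z(25): 25−7=18 → S
Y(24): 24−7=17 → R
P(15): 15−7=8 → I
R(17): 17−7=10 → K
A(0): 0−7=-7≡19 → T
C(2): 2−7=-5≡21 → V
K(10): 10−7=3 → D
U(20): 20−7=13 → N
G(6): 6−7=-1≡25 → Z
A(0): 0−7=-7≡19 → T
P(15): 15−7=8 → I

PDSRIKTVDNZTI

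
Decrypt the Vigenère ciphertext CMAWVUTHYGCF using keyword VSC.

HUYBDSYPWLKD

Repeat the key across the ciphertext: VSCVSCVSCVSC
C(2)−V(21): -19≡7 → H
M(12)−S(18): -6≡20 → U
A(0)−C(2): -2≡24 → Y
W(22)−V(21): 1 → B
V(21)−S(18): 3 → D
U(20)−C(2): 18 → S
T(19)−V(21): -2≡24 → Y
H(7)−S(18): -11≡15 → P
Y(24)−C(2): 22 → W
G(6)−V(21): -15≡11 → L
C(2)−S(18): -16≡10 → K
F(5)−C(2): 3 → D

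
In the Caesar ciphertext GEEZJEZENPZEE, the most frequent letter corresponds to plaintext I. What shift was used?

22

The most frequent ciphertext letter is E (appears 6 times).
E is position 4; I is position 8.
Shift = -4≡22.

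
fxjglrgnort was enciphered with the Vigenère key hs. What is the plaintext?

yfcoezzvhzm

Repeat the key across the ciphertext: hshshshshsh
f(5)−h(7): -2≡24 → y
x(23)−s(18): 5 → f
j(9)−h(7): 2 → c
g(6)−s(18): -12≡14 → o
l(11)−h(7): 4 → e
r(17)−s(18): -1≡25 → z
g(6)−h(7): -1≡25 → z
n(13)−s(18): -5≡21 → v
o(14)−h(7): 7 → h
r(17)−s(18): -1≡25 → z
t(19)−h(7): 12 → m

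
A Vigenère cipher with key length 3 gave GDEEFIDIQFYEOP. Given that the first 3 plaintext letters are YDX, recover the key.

IAH

Subtract each crib letter from the matching ciphertext letter (mod 26):
G(6)−Y(24)=-18≡8 → I
D(3)−D(3)=0 → A
E(4)−X(23)=-19≡7 → H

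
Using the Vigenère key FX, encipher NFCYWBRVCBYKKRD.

Repeat the key across the message: FXFXFXFXFXFXFXF
N(13)+F(5): 18 → S
F(5)+X(23): 28≡2 → C
C(2)+F(5): 7 → H
Y(24)+X(23): 47≡21 → V
W(22)+F(5): 27≡1 → B
B(1)+X(23): 24 → Y
R(17)+F(5): 22 → W
V(21)+X(23): 44≡18 → S
C(2)+F(5): 7 → H
B(1)+X(23): 24 → Y
Y(24)+F(5): 29≡3 → D
K(10)+X(23): 33≡7 → H
K(10)+F(5): 15 → P
R(17)+X(23): 40≡14 → O
D(3)+F(5): 8 → I

SCHVBYWSHYDHPOI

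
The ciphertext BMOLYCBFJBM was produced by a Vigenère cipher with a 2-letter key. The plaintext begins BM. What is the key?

AA

Subtract each crib letter from the matching ciphertext letter (mod 26):
B(1)−B(1)=0 → A
M(12)−M(12)=0 → A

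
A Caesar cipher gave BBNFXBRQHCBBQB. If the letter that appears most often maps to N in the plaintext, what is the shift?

14

The most frequent ciphertext letter is B (appears 6 times).
B is position 1; N is position 13.
Shift = -12≡14.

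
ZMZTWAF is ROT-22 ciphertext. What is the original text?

DQDXAEJ

Z(25): 25−22=3 → D
M(12): 12−22=-10≡16 → Q
Z(25): 25−22=3 → D
T(19): 19−22=-3≡23 → X
W(22): 22−22=0 → A
A(0): 0−22=-22≡4 → E
F(5): 5−22=-17≡9 → J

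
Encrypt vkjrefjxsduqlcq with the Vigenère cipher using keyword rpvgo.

Repeat the key across the message: rpvgorpvgorpvgo
v(21)+r(17): 38≡12 → m
k(10)+p(15): 25 → z
j(9)+v(21): 30≡4 → e
r(17)+g(6): 23 → x
e(4)+o(14): 18 → s
f(5)+r(17): 22 → w
j(9)+p(15): 24 → y
x(23)+v(21): 44≡18 → s
s(18)+g(6): 24 → y
d(3)+o(14): 17 → r
u(20)+r(17): 37≡11 → l
q(16)+p(15): 31≡5 → f
l(11)+v(21): 32≡6 → g
c(2)+g(6): 8 → i
q(16)+o(14): 30≡4 → e

mzexswysyrlfgie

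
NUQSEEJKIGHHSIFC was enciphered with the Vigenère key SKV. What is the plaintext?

VKVAUJRANOXMAYKK

Repeat the key across the ciphertext: SKVSKVSKVSKVSKVS
N(13)−S(18): -5≡21 → V
U(20)−K(10): 10 → K
Q(16)−V(21): -5≡21 → V
S(18)−S(18): 0 → A
E(4)−K(10): -6≡20 → U
E(4)−V(21): -17≡9 → J
J(9)−S(18): -9≡17 → R
K(10)−K(10): 0 → A
I(8)−V(21): -13≡13 → N
G(6)−S(18): -12≡14 → O
H(7)−K(10): -3≡23 → X
H(7)−V(21): -14≡12 → M
S(18)−S(18): 0 → A
I(8)−K(10): -2≡24 → Y
F(5)−V(21): -16≡10 → K
C(2)−S(18): -16≡10 → K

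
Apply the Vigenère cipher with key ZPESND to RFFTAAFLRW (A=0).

Repeat the key across the message: ZPESNDZPES
R(17)+Z(25): 42≡16 → Q
F(5)+P(15): 20 → U
F(5)+E(4): 9 → J
T(19)+S(18): 37≡11 → L
A(0)+N(13): 13 → N
A(0)+D(3): 3 → D
F(5)+Z(25): 30≡4 → E
L(11)+P(15): 26≡0 → A
R(17)+E(4): 21 → V
W(22)+S(18): 40≡14 → O

QUJLNDEAVO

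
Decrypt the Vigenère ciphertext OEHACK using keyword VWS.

Repeat the key across the ciphertext: VWSVWS
O(14)−V(21): -7≡19 → T
E(4)−W(22): -18≡8 → I
H(7)−S(18): -11≡15 → P
A(0)−V(21): -21≡5 → F
C(2)−W(22): -20≡6 → G
K(10)−S(18): -8≡18 → S

TIPFGS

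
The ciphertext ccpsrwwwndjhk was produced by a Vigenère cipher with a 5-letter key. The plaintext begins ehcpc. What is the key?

yvndp

Subtract each crib letter from the matching ciphertext letter (mod 26):
c(2)−e(4)=-2≡24 → y
c(2)−h(7)=-5≡21 → v
p(15)−c(2)=13 → n
s(18)−p(15)=3 → d
r(17)−c(2)=15 → p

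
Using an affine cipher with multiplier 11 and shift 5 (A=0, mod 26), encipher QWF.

Q(16): 11·16+5=181≡25 → Z
W(22): 11·22+5=247≡13 → N
F(5): 11·5+5=60≡8 → I

ZNI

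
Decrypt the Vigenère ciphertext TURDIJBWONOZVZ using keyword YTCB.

VBPCKQZVQUMYXG

Repeat the key across the ciphertext: YTCBYTCBYTCBYT
T(19)−Y(24): -5≡21 → V
U(20)−T(19): 1 → B
R(17)−C(2): 15 → P
D(3)−B(1): 2 → C
I(8)−Y(24): -16≡10 → K
J(9)−T(19): -10≡16 → Q
B(1)−C(2): -1≡25 → Z
W(22)−B(1): 21 → V
O(14)−Y(24): -10≡16 → Q
N(13)−T(19): -6≡20 → U
O(14)−C(2): 12 → M
Z(25)−B(1): 24 → Y
V(21)−Y(24): -3≡23 → X
Z(25)−T(19): 6 → G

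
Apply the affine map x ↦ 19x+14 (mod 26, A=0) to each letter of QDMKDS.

Q(16): 19·16+14=318≡6 → G
D(3): 19·3+14=71≡19 → T
M(12): 19·12+14=242≡8 → I
K(10): 19·10+14=204≡22 → W
D(3): 19·3+14=71≡19 → T
S(18): 19·18+14=356≡18 → S

GTIWTS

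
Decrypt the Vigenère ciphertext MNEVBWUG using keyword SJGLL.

Repeat the key across the ciphertext: SJGLLSJG
M(12)−S(18): -6≡20 → U
N(13)−J(9): 4 → E
E(4)−G(6): -2≡24 → Y
V(21)−L(11): 10 → K
B(1)−L(11): -10≡16 → Q
W(22)−S(18): 4 → E
U(20)−J(9): 11 → L
G(6)−G(6): 0 → A

UEYKQELA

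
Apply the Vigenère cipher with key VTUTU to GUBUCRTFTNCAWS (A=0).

BNVNWMMZMHXTQL

Repeat the key across the message: VTUTUVTUTUVTUT
G(6)+V(21): 27≡1 → B
U(20)+T(19): 39≡13 → N
B(1)+U(20): 21 → V
U(20)+T(19): 39≡13 → N
C(2)+U(20): 22 → W
R(17)+V(21): 38≡12 → M
T(19)+T(19): 38≡12 → M
F(5)+U(20): 25 → Z
T(19)+T(19): 38≡12 → M
N(13)+U(20): 33≡7 → H
C(2)+V(21): 23 → X
A(0)+T(19): 19 → T
W(22)+U(20): 42≡16 → Q
S(18)+T(19): 37≡11 → L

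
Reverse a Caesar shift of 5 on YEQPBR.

TZLKWM

Y(24): 24−5=19 → T
E(4): 4−5=-1≡25 → Z
Q(16): 16−5=11 → L
P(15): 15−5=10 → K
B(1): 1−5=-4≡22 → W
R(17): 17−5=12 → M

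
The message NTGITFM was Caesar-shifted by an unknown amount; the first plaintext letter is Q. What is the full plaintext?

From the crib: N(13)−Q(16)=-3≡23, so the shift is 23.
Subtract 23 from each ciphertext letter:
N(13): 13−23=-10≡16 → Q
T(19): 19−23=-4≡22 → W
G(6): 6−23=-17≡9 → J
I(8): 8−23=-15≡11 → L
T(19): 19−23=-4≡22 → W
F(5): 5−23=-18≡8 → I
M(12): 12−23=-11≡15 → P

QWJLWIP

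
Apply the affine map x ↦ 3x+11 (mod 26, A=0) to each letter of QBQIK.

Q(16): 3·16+11=59≡7 → H
B(1): 3·1+11=14 → O
Q(16): 3·16+11=59≡7 → H
I(8): 3·8+11=35≡9 → J
K(10): 3·10+11=41≡15 → P

HOHJP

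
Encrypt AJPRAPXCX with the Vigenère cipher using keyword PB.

PKESPQMDM

Repeat the key across the message: PBPBPBPBP
A(0)+P(15): 15 → P
J(9)+B(1): 10 → K
P(15)+P(15): 30≡4 → E
R(17)+B(1): 18 → S
A(0)+P(15): 15 → P
P(15)+B(1): 16 → Q
X(23)+P(15): 38≡12 → M
C(2)+B(1): 3 → D
X(23)+P(15): 38≡12 → M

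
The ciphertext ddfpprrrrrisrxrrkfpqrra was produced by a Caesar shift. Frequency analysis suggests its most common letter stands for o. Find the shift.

The most frequent ciphertext letter is r (appears 10 times).
r is position 17; o is position 14.
Shift = 3.

3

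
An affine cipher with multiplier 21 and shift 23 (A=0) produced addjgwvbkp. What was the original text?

peeitvqunm

The inverse of 21 mod 26 is 5, since 21·5=105≡1. Apply D(y)=5·(y−23) mod 26:
a(0): 5·(0−23)=-115≡15 → p
d(3): 5·(3−23)=-100≡4 → e
d(3): 5·(3−23)=-100≡4 → e
j(9): 5·(9−23)=-70≡8 → i
g(6): 5·(6−23)=-85≡19 → t
w(22): 5·(22−23)=-5≡21 → v
v(21): 5·(21−23)=-10≡16 → q
b(1): 5·(1−23)=-110≡20 → u
k(10): 5·(10−23)=-65≡13 → n
p(15): 5·(15−23)=-40≡12 → m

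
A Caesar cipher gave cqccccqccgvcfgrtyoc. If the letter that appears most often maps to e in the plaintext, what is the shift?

The most frequent ciphertext letter is c (appears 9 times).
c is position 2; e is position 4.
Shift = -2≡24.

24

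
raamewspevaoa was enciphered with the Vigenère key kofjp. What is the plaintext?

Repeat the key across the ciphertext: kofjpkofjpkof
r(17)−k(10): 7 → h
a(0)−o(14): -14≡12 → m
a(0)−f(5): -5≡21 → v
m(12)−j(9): 3 → d
e(4)−p(15): -11≡15 → p
w(22)−k(10): 12 → m
s(18)−o(14): 4 → e
p(15)−f(5): 10 → k
e(4)−j(9): -5≡21 → v
v(21)−p(15): 6 → g
a(0)−k(10): -10≡16 → q
o(14)−o(14): 0 → a
a(0)−f(5): -5≡21 → v

hmvdpmekvgqav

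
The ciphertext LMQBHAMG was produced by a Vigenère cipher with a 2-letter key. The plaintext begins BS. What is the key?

Subtract each crib letter from the matching ciphertext letter (mod 26):
L(11)−B(1)=10 → K
M(12)−S(18)=-6≡20 → U

KU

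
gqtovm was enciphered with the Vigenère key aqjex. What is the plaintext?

Repeat the key across the ciphertext: aqjexa
g(6)−a(0): 6 → g
q(16)−q(16): 0 → a
t(19)−j(9): 10 → k
o(14)−e(4): 10 → k
v(21)−x(23): -2≡24 → y
m(12)−a(0): 12 → m

gakkym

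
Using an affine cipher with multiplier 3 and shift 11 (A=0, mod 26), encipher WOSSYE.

W(22): 3·22+11=77≡25 → Z
O(14): 3·14+11=53≡1 → B
S(18): 3·18+11=65≡13 → N
S(18): 3·18+11=65≡13 → N
Y(24): 3·24+11=83≡5 → F
E(4): 3·4+11=23 → X

ZBNNFX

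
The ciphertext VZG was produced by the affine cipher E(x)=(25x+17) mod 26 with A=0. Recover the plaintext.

The inverse of 25 mod 26 is 25, since 25·25=625≡1. Apply D(y)=25·(y−17) mod 26:
V(21): 25·(21−17)=100≡22 → W
Z(25): 25·(25−17)=200≡18 → S
G(6): 25·(6−17)=-275≡11 → L

WSL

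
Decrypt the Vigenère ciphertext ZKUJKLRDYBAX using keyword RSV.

ISZSSQALDKIC

Repeat the key across the ciphertext: RSVRSVRSVRSV
Z(25)−R(17): 8 → I
K(10)−S(18): -8≡18 → S
U(20)−V(21): -1≡25 → Z
J(9)−R(17): -8≡18 → S
K(10)−S(18): -8≡18 → S
L(11)−V(21): -10≡16 → Q
R(17)−R(17): 0 → A
D(3)−S(18): -15≡11 → L
Y(24)−V(21): 3 → D
B(1)−R(17): -16≡10 → K
A(0)−S(18): -18≡8 → I
X(23)−V(21): 2 → C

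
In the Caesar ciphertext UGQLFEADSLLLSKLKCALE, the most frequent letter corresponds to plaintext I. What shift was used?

The most frequent ciphertext letter is L (appears 6 times).
L is position 11; I is position 8.
Shift = 3.

3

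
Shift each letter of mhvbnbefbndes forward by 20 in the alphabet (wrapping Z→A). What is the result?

gbpvhvyzvhxym

m(12): 12+20=32≡6 → g
h(7): 7+20=27≡1 → b
v(21): 21+20=41≡15 → p
b(1): 1+20=21 → v
n(13): 13+20=33≡7 → h
b(1): 1+20=21 → v
e(4): 4+20=24 → y
f(5): 5+20=25 → z
b(1): 1+20=21 → v
n(13): 13+20=33≡7 → h
d(3): 3+20=23 → x
e(4): 4+20=24 → y
s(18): 18+20=38≡12 → m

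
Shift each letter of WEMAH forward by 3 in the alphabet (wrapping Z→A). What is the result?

ZHPDK

W(22): 22+3=25 → Z
E(4): 4+3=7 → H
M(12): 12+3=15 → P
A(0): 0+3=3 → D
H(7): 7+3=10 → K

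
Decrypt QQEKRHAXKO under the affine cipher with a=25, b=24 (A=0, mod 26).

IIUOHRYBOK

The inverse of 25 mod 26 is 25, since 25·25=625≡1. Apply D(y)=25·(y−24) mod 26:
Q(16): 25·(16−24)=-200≡8 → I
Q(16): 25·(16−24)=-200≡8 → I
E(4): 25·(4−24)=-500≡20 → U
K(10): 25·(10−24)=-350≡14 → O
R(17): 25·(17−24)=-175≡7 → H
H(7): 25·(7−24)=-425≡17 → R
A(0): 25·(0−24)=-600≡24 → Y
X(23): 25·(23−24)=-25≡1 → B
K(10): 25·(10−24)=-350≡14 → O
O(14): 25·(14−24)=-250≡10 → K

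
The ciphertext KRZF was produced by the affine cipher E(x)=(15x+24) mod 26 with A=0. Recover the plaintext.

The inverse of 15 mod 26 is 7, since 15·7=105≡1. Apply D(y)=7·(y−24) mod 26:
K(10): 7·(10−24)=-98≡6 → G
R(17): 7·(17−24)=-49≡3 → D
Z(25): 7·(25−24)=7 → H
F(5): 7·(5−24)=-133≡23 → X

GDHX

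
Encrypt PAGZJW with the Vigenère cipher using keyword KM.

ZMQLTI

Repeat the key across the message: KMKMKM
P(15)+K(10): 25 → Z
A(0)+M(12): 12 → M
G(6)+K(10): 16 → Q
Z(25)+M(12): 37≡11 → L
J(9)+K(10): 19 → T
W(22)+M(12): 34≡8 → I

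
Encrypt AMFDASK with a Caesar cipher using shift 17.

RDWURJB

A(0): 0+17=17 → R
M(12): 12+17=29≡3 → D
F(5): 5+17=22 → W
D(3): 3+17=20 → U
A(0): 0+17=17 → R
S(18): 18+17=35≡9 → J
K(10): 10+17=27≡1 → B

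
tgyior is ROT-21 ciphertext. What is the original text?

yldntw

t(19): 19−21=-2≡24 → y
g(6): 6−21=-15≡11 → l
y(24): 24−21=3 → d
i(8): 8−21=-13≡13 → n
o(14): 14−21=-7≡19 → t
r(17): 17−21=-4≡22 → w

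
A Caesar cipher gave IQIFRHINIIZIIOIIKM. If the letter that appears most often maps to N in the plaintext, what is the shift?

21

The most frequent ciphertext letter is I (appears 9 times).
I is position 8; N is position 13.
Shift = -5≡21.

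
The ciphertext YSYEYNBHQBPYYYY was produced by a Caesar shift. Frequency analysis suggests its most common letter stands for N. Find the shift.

11

The most frequent ciphertext letter is Y (appears 7 times).
Y is position 24; N is position 13.
Shift = 11.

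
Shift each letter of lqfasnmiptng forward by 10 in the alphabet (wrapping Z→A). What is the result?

vapkcxwszdxq

l(11): 11+10=21 → v
q(16): 16+10=26≡0 → a
f(5): 5+10=15 → p
a(0): 0+10=10 → k
s(18): 18+10=28≡2 → c
n(13): 13+10=23 → x
m(12): 12+10=22 → w
i(8): 8+10=18 → s
p(15): 15+10=25 → z
t(19): 19+10=29≡3 → d
n(13): 13+10=23 → x
g(6): 6+10=16 → q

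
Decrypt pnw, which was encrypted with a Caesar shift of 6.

p(15): 15−6=9 → j
n(13): 13−6=7 → h
w(22): 22−6=16 → q

jhq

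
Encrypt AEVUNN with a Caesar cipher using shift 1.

A(0): 0+1=1 → B
E(4): 4+1=5 → F
V(21): 21+1=22 → W
U(20): 20+1=21 → V
N(13): 13+1=14 → O
N(13): 13+1=14 → O

BFWVOO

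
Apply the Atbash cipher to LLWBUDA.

OODYFWZ

L(11) → O(14)
L(11) → O(14)
W(22) → D(3)
B(1) → Y(24)
U(20) → F(5)
D(3) → W(22)
A(0) → Z(25)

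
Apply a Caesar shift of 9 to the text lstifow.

ubcroxf

l(11): 11+9=20 → u
s(18): 18+9=27≡1 → b
t(19): 19+9=28≡2 → c
i(8): 8+9=17 → r
f(5): 5+9=14 → o
o(14): 14+9=23 → x
w(22): 22+9=31≡5 → f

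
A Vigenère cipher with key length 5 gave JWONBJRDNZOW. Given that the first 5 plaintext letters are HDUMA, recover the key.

Subtract each crib letter from the matching ciphertext letter (mod 26):
J(9)−H(7)=2 → C
W(22)−D(3)=19 → T
O(14)−U(20)=-6≡20 → U
N(13)−M(12)=1 → B
B(1)−A(0)=1 → B

CTUBB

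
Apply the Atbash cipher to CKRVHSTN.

XPIESHGM

C(2) → X(23)
K(10) → P(15)
R(17) → I(8)
V(21) → E(4)
H(7) → S(18)
S(18) → H(7)
T(19) → G(6)
N(13) → M(12)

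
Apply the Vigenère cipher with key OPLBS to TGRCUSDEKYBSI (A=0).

HVCDMGSPLQPHT

Repeat the key across the message: OPLBSOPLBSOPL
T(19)+O(14): 33≡7 → H
G(6)+P(15): 21 → V
R(17)+L(11): 28≡2 → C
C(2)+B(1): 3 → D
U(20)+S(18): 38≡12 → M
S(18)+O(14): 32≡6 → G
D(3)+P(15): 18 → S
E(4)+L(11): 15 → P
K(10)+B(1): 11 → L
Y(24)+S(18): 42≡16 → Q
B(1)+O(14): 15 → P
S(18)+P(15): 33≡7 → H
I(8)+L(11): 19 → T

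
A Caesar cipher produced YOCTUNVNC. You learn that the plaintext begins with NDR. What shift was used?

From the crib: Y(24)−N(13)=11, so the shift is 11.

11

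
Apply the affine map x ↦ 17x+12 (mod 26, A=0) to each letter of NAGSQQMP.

ZMKGYYIH

N(13): 17·13+12=233≡25 → Z
A(0): 17·0+12=12 → M
G(6): 17·6+12=114≡10 → K
S(18): 17·18+12=318≡6 → G
Q(16): 17·16+12=284≡24 → Y
Q(16): 17·16+12=284≡24 → Y
M(12): 17·12+12=216≡8 → I
P(15): 17·15+12=267≡7 → H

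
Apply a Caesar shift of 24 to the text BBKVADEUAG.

ZZITYBCSYE

B(1): 1+24=25 → Z
B(1): 1+24=25 → Z
K(10): 10+24=34≡8 → I
V(21): 21+24=45≡19 → T
A(0): 0+24=24 → Y
D(3): 3+24=27≡1 → B
E(4): 4+24=28≡2 → C
U(20): 20+24=44≡18 → S
A(0): 0+24=24 → Y
G(6): 6+24=30≡4 → E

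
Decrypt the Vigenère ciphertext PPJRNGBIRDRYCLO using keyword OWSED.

Repeat the key across the ciphertext: OWSEDOWSEDOWSED
P(15)−O(14): 1 → B
P(15)−W(22): -7≡19 → T
J(9)−S(18): -9≡17 → R
R(17)−E(4): 13 → N
N(13)−D(3): 10 → K
G(6)−O(14): -8≡18 → S
B(1)−W(22): -21≡5 → F
I(8)−S(18): -10≡16 → Q
R(17)−E(4): 13 → N
D(3)−D(3): 0 → A
R(17)−O(14): 3 → D
Y(24)−W(22): 2 → C
C(2)−S(18): -16≡10 → K
L(11)−E(4): 7 → H
O(14)−D(3): 11 → L

BTRNKSFQNADCKHL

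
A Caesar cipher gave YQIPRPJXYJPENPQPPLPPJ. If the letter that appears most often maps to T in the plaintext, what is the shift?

The most frequent ciphertext letter is P (appears 8 times).
P is position 15; T is position 19.
Shift = -4≡22.

22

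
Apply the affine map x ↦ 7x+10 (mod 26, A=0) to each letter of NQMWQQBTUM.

N(13): 7·13+10=101≡23 → X
Q(16): 7·16+10=122≡18 → S
M(12): 7·12+10=94≡16 → Q
W(22): 7·22+10=164≡8 → I
Q(16): 7·16+10=122≡18 → S
Q(16): 7·16+10=122≡18 → S
B(1): 7·1+10=17 → R
T(19): 7·19+10=143≡13 → N
U(20): 7·20+10=150≡20 → U
M(12): 7·12+10=94≡16 → Q

XSQISSRNUQ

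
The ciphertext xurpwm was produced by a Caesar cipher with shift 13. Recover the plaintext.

x(23): 23−13=10 → k
u(20): 20−13=7 → h
r(17): 17−13=4 → e
p(15): 15−13=2 → c
w(22): 22−13=9 → j
m(12): 12−13=-1≡25 → z

khecjz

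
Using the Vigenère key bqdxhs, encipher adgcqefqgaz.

Repeat the key across the message: bqdxhsbqdxh
a(0)+b(1): 1 → b
d(3)+q(16): 19 → t
g(6)+d(3): 9 → j
c(2)+x(23): 25 → z
q(16)+h(7): 23 → x
e(4)+s(18): 22 → w
f(5)+b(1): 6 → g
q(16)+q(16): 32≡6 → g
g(6)+d(3): 9 → j
a(0)+x(23): 23 → x
z(25)+h(7): 32≡6 → g

btjzxwggjxg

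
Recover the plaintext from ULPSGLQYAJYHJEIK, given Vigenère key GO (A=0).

OXJEAXKKUVSTDQCW

Repeat the key across the ciphertext: GOGOGOGOGOGOGOGO
U(20)−G(6): 14 → O
L(11)−O(14): -3≡23 → X
P(15)−G(6): 9 → J
S(18)−O(14): 4 → E
G(6)−G(6): 0 → A
L(11)−O(14): -3≡23 → X
Q(16)−G(6): 10 → K
Y(24)−O(14): 10 → K
A(0)−G(6): -6≡20 → U
J(9)−O(14): -5≡21 → V
Y(24)−G(6): 18 → S
H(7)−O(14): -7≡19 → T
J(9)−G(6): 3 → D
E(4)−O(14): -10≡16 → Q
I(8)−G(6): 2 → C
K(10)−O(14): -4≡22 → W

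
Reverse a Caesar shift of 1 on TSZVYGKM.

T(19): 19−1=18 → S
S(18): 18−1=17 → R
Z(25): 25−1=24 → Y
V(21): 21−1=20 → U
Y(24): 24−1=23 → X
G(6): 6−1=5 → F
K(10): 10−1=9 → J
M(12): 12−1=11 → L

SRYUXFJL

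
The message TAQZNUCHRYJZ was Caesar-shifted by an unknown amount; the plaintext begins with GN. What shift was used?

From the crib: T(19)−G(6)=13, so the shift is 13.

13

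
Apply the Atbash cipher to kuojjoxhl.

k(10) → p(15)
u(20) → f(5)
o(14) → l(11)
j(9) → q(16)
j(9) → q(16)
o(14) → l(11)
x(23) → c(2)
h(7) → s(18)
l(11) → o(14)

pflqqlcso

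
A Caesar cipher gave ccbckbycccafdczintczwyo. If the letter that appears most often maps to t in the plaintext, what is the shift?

The most frequent ciphertext letter is c (appears 8 times).
c is position 2; t is position 19.
Shift = -17≡9.

9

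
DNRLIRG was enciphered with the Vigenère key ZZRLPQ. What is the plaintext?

Repeat the key across the ciphertext: ZZRLPQZ
D(3)−Z(25): -22≡4 → E
N(13)−Z(25): -12≡14 → O
R(17)−R(17): 0 → A
L(11)−L(11): 0 → A
I(8)−P(15): -7≡19 → T
R(17)−Q(16): 1 → B
G(6)−Z(25): -19≡7 → H

EOAATBH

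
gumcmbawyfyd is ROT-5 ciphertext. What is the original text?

bphxhwvrtaty

g(6): 6−5=1 → b
u(20): 20−5=15 → p
m(12): 12−5=7 → h
c(2): 2−5=-3≡23 → x
m(12): 12−5=7 → h
b(1): 1−5=-4≡22 → w
a(0): 0−5=-5≡21 → v
w(22): 22−5=17 → r
y(24): 24−5=19 → t
f(5): 5−5=0 → a
y(24): 24−5=19 → t
d(3): 3−5=-2≡24 → y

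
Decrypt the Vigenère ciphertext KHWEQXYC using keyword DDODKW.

HEIBGBVZ

Repeat the key across the ciphertext: DDODKWDD
K(10)−D(3): 7 → H
H(7)−D(3): 4 → E
W(22)−O(14): 8 → I
E(4)−D(3): 1 → B
Q(16)−K(10): 6 → G
X(23)−W(22): 1 → B
Y(24)−D(3): 21 → V
C(2)−D(3): -1≡25 → Z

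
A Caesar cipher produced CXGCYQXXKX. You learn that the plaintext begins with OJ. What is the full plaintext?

From the crib: C(2)−O(14)=-12≡14, so the shift is 14.
Subtract 14 from each ciphertext letter:
C(2): 2−14=-12≡14 → O
X(23): 23−14=9 → J
G(6): 6−14=-8≡18 → S
C(2): 2−14=-12≡14 → O
Y(24): 24−14=10 → K
Q(16): 16−14=2 → C
X(23): 23−14=9 → J
X(23): 23−14=9 → J
K(10): 10−14=-4≡22 → W
X(23): 23−14=9 → J

OJSOKCJJWJ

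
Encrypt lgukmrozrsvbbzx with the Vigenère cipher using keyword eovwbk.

pupgnbsnmowlfns

Repeat the key across the message: eovwbkeovwbkeov
l(11)+e(4): 15 → p
g(6)+o(14): 20 → u
u(20)+v(21): 41≡15 → p
k(10)+w(22): 32≡6 → g
m(12)+b(1): 13 → n
r(17)+k(10): 27≡1 → b
o(14)+e(4): 18 → s
z(25)+o(14): 39≡13 → n
r(17)+v(21): 38≡12 → m
s(18)+w(22): 40≡14 → o
v(21)+b(1): 22 → w
b(1)+k(10): 11 → l
b(1)+e(4): 5 → f
z(25)+o(14): 39≡13 → n
x(23)+v(21): 44≡18 → s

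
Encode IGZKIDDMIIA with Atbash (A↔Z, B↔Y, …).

RTAPRWWNRRZ

I(8) → R(17)
G(6) → T(19)
Z(25) → A(0)
K(10) → P(15)
I(8) → R(17)
D(3) → W(22)
D(3) → W(22)
M(12) → N(13)
I(8) → R(17)
I(8) → R(17)
A(0) → Z(25)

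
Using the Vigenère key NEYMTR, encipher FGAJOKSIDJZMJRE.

Repeat the key across the message: NEYMTRNEYMTRNEY
F(5)+N(13): 18 → S
G(6)+E(4): 10 → K
A(0)+Y(24): 24 → Y
J(9)+M(12): 21 → V
O(14)+T(19): 33≡7 → H
K(10)+R(17): 27≡1 → B
S(18)+N(13): 31≡5 → F
I(8)+E(4): 12 → M
D(3)+Y(24): 27≡1 → B
J(9)+M(12): 21 → V
Z(25)+T(19): 44≡18 → S
M(12)+R(17): 29≡3 → D
J(9)+N(13): 22 → W
R(17)+E(4): 21 → V
E(4)+Y(24): 28≡2 → C

SKYVHBFMBVSDWVC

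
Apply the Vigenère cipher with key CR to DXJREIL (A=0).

FOLIGZN

Repeat the key across the message: CRCRCRC
D(3)+C(2): 5 → F
X(23)+R(17): 40≡14 → O
J(9)+C(2): 11 → L
R(17)+R(17): 34≡8 → I
E(4)+C(2): 6 → G
I(8)+R(17): 25 → Z
L(11)+C(2): 13 → N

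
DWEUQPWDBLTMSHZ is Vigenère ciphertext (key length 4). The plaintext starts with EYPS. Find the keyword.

ZYPC

Subtract each crib letter from the matching ciphertext letter (mod 26):
D(3)−E(4)=-1≡25 → Z
W(22)−Y(24)=-2≡24 → Y
E(4)−P(15)=-11≡15 → P
U(20)−S(18)=2 → C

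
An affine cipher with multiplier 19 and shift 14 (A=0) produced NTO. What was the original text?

The inverse of 19 mod 26 is 11, since 19·11=209≡1. Apply D(y)=11·(y−14) mod 26:
N(13): 11·(13−14)=-11≡15 → P
T(19): 11·(19−14)=55≡3 → D
O(14): 11·(14−14)=0 → A

PDA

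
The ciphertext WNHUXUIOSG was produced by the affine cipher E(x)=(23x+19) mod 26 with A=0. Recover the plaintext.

ZCERQRVTJN

The inverse of 23 mod 26 is 17, since 23·17=391≡1. Apply D(y)=17·(y−19) mod 26:
W(22): 17·(22−19)=51≡25 → Z
N(13): 17·(13−19)=-102≡2 → C
H(7): 17·(7−19)=-204≡4 → E
U(20): 17·(20−19)=17 → R
X(23): 17·(23−19)=68≡16 → Q
U(20): 17·(20−19)=17 → R
I(8): 17·(8−19)=-187≡21 → V
O(14): 17·(14−19)=-85≡19 → T
S(18): 17·(18−19)=-17≡9 → J
G(6): 17·(6−19)=-221≡13 → N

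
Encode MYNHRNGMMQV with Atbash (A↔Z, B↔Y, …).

NBMSIMTNNJE

M(12) → N(13)
Y(24) → B(1)
N(13) → M(12)
H(7) → S(18)
R(17) → I(8)
N(13) → M(12)
G(6) → T(19)
M(12) → N(13)
M(12) → N(13)
Q(16) → J(9)
V(21) → E(4)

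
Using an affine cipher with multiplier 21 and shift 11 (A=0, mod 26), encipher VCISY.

KBXZV

V(21): 21·21+11=452≡10 → K
C(2): 21·2+11=53≡1 → B
I(8): 21·8+11=179≡23 → X
S(18): 21·18+11=389≡25 → Z
Y(24): 21·24+11=515≡21 → V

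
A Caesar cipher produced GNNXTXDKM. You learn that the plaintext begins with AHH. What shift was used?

6

From the crib: G(6)−A(0)=6, so the shift is 6.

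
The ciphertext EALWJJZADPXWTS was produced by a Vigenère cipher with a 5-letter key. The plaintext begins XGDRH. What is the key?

Subtract each crib letter from the matching ciphertext letter (mod 26):
E(4)−X(23)=-19≡7 → H
A(0)−G(6)=-6≡20 → U
L(11)−D(3)=8 → I
W(22)−R(17)=5 → F
J(9)−H(7)=2 → C

HUIFC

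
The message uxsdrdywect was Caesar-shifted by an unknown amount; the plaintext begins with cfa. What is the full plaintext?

From the crib: u(20)−c(2)=18, so the shift is 18.
Subtract 18 from each ciphertext letter:
u(20): 20−18=2 → c
x(23): 23−18=5 → f
s(18): 18−18=0 → a
d(3): 3−18=-15≡11 → l
r(17): 17−18=-1≡25 → z
d(3): 3−18=-15≡11 → l
y(24): 24−18=6 → g
w(22): 22−18=4 → e
e(4): 4−18=-14≡12 → m
c(2): 2−18=-16≡10 → k
t(19): 19−18=1 → b

cfalzlgemkb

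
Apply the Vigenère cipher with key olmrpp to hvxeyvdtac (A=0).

vgjvnkremt

Repeat the key across the message: olmrppolmr
h(7)+o(14): 21 → v
v(21)+l(11): 32≡6 → g
x(23)+m(12): 35≡9 → j
e(4)+r(17): 21 → v
y(24)+p(15): 39≡13 → n
v(21)+p(15): 36≡10 → k
d(3)+o(14): 17 → r
t(19)+l(11): 30≡4 → e
a(0)+m(12): 12 → m
c(2)+r(17): 19 → t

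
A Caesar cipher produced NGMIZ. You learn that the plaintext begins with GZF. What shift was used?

From the crib: N(13)−G(6)=7, so the shift is 7.

7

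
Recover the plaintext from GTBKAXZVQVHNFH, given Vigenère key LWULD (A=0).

Repeat the key across the ciphertext: LWULDLWULDLWUL
G(6)−L(11): -5≡21 → V
T(19)−W(22): -3≡23 → X
B(1)−U(20): -19≡7 → H
K(10)−L(11): -1≡25 → Z
A(0)−D(3): -3≡23 → X
X(23)−L(11): 12 → M
Z(25)−W(22): 3 → D
V(21)−U(20): 1 → B
Q(16)−L(11): 5 → F
V(21)−D(3): 18 → S
H(7)−L(11): -4≡22 → W
N(13)−W(22): -9≡17 → R
F(5)−U(20): -15≡11 → L
H(7)−L(11): -4≡22 → W

VXHZXMDBFSWRLW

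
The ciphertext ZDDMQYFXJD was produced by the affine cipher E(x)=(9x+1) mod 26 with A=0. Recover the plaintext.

The inverse of 9 mod 26 is 3, since 9·3=27≡1. Apply D(y)=3·(y−1) mod 26:
Z(25): 3·(25−1)=72≡20 → U
D(3): 3·(3−1)=6 → G
D(3): 3·(3−1)=6 → G
M(12): 3·(12−1)=33≡7 → H
Q(16): 3·(16−1)=45≡19 → T
Y(24): 3·(24−1)=69≡17 → R
F(5): 3·(5−1)=12 → M
X(23): 3·(23−1)=66≡14 → O
J(9): 3·(9−1)=24 → Y
D(3): 3·(3−1)=6 → G

UGGHTRMOYG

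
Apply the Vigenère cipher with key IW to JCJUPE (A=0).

RYRQXA

Repeat the key across the message: IWIWIW
J(9)+I(8): 17 → R
C(2)+W(22): 24 → Y
J(9)+I(8): 17 → R
U(20)+W(22): 42≡16 → Q
P(15)+I(8): 23 → X
E(4)+W(22): 26≡0 → A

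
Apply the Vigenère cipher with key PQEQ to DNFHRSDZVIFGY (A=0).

Repeat the key across the message: PQEQPQEQPQEQP
D(3)+P(15): 18 → S
N(13)+Q(16): 29≡3 → D
F(5)+E(4): 9 → J
H(7)+Q(16): 23 → X
R(17)+P(15): 32≡6 → G
S(18)+Q(16): 34≡8 → I
D(3)+E(4): 7 → H
Z(25)+Q(16): 41≡15 → P
V(21)+P(15): 36≡10 → K
I(8)+Q(16): 24 → Y
F(5)+E(4): 9 → J
G(6)+Q(16): 22 → W
Y(24)+P(15): 39≡13 → N

SDJXGIHPKYJWN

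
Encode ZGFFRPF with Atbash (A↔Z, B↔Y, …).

ATUUIKU

Z(25) → A(0)
G(6) → T(19)
F(5) → U(20)
F(5) → U(20)
R(17) → I(8)
P(15) → K(10)
F(5) → U(20)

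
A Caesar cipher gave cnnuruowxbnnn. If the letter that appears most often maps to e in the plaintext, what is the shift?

The most frequent ciphertext letter is n (appears 5 times).
n is position 13; e is position 4.
Shift = 9.

9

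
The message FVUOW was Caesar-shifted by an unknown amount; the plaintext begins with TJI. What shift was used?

12

From the crib: F(5)−T(19)=-14≡12, so the shift is 12.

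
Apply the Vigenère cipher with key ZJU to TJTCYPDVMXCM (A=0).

SSNBHJCEGWLG

Repeat the key across the message: ZJUZJUZJUZJU
T(19)+Z(25): 44≡18 → S
J(9)+J(9): 18 → S
T(19)+U(20): 39≡13 → N
C(2)+Z(25): 27≡1 → B
Y(24)+J(9): 33≡7 → H
P(15)+U(20): 35≡9 → J
D(3)+Z(25): 28≡2 → C
V(21)+J(9): 30≡4 → E
M(12)+U(20): 32≡6 → G
X(23)+Z(25): 48≡22 → W
C(2)+J(9): 11 → L
M(12)+U(20): 32≡6 → G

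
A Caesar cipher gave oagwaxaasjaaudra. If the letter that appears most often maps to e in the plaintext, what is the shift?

The most frequent ciphertext letter is a (appears 7 times).
a is position 0; e is position 4.
Shift = -4≡22.

22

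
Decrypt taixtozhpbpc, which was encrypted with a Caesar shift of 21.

t(19): 19−21=-2≡24 → y
a(0): 0−21=-21≡5 → f
i(8): 8−21=-13≡13 → n
x(23): 23−21=2 → c
t(19): 19−21=-2≡24 → y
o(14): 14−21=-7≡19 → t
z(25): 25−21=4 → e
h(7): 7−21=-14≡12 → m
p(15): 15−21=-6≡20 → u
b(1): 1−21=-20≡6 → g
p(15): 15−21=-6≡20 → u
c(2): 2−21=-19≡7 → h

yfncytemuguh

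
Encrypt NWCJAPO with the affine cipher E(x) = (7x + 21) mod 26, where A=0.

ITJGVWP

N(13): 7·13+21=112≡8 → I
W(22): 7·22+21=175≡19 → T
C(2): 7·2+21=35≡9 → J
J(9): 7·9+21=84≡6 → G
A(0): 7·0+21=21 → V
P(15): 7·15+21=126≡22 → W
O(14): 7·14+21=119≡15 → P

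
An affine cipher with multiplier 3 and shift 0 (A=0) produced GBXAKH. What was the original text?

CJZAML

The inverse of 3 mod 26 is 9, since 3·9=27≡1. Apply D(y)=9·(y−0) mod 26:
G(6): 9·(6−0)=54≡2 → C
B(1): 9·(1−0)=9 → J
X(23): 9·(23−0)=207≡25 → Z
A(0): 9·(0−0)=0 → A
K(10): 9·(10−0)=90≡12 → M
H(7): 9·(7−0)=63≡11 → L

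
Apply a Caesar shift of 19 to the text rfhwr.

r(17): 17+19=36≡10 → k
f(5): 5+19=24 → y
h(7): 7+19=26≡0 → a
w(22): 22+19=41≡15 → p
r(17): 17+19=36≡10 → k

kyapk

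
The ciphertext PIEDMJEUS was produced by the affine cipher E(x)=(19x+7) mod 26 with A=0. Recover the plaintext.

The inverse of 19 mod 26 is 11, since 19·11=209≡1. Apply D(y)=11·(y−7) mod 26:
P(15): 11·(15−7)=88≡10 → K
I(8): 11·(8−7)=11 → L
E(4): 11·(4−7)=-33≡19 → T
D(3): 11·(3−7)=-44≡8 → I
M(12): 11·(12−7)=55≡3 → D
J(9): 11·(9−7)=22 → W
E(4): 11·(4−7)=-33≡19 → T
U(20): 11·(20−7)=143≡13 → N
S(18): 11·(18−7)=121≡17 → R

KLTIDWTNR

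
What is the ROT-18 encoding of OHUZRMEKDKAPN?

GZMRJEWCVCSHF

O(14): 14+18=32≡6 → G
H(7): 7+18=25 → Z
U(20): 20+18=38≡12 → M
Z(25): 25+18=43≡17 → R
R(17): 17+18=35≡9 → J
M(12): 12+18=30≡4 → E
E(4): 4+18=22 → W
K(10): 10+18=28≡2 → C
D(3): 3+18=21 → V
K(10): 10+18=28≡2 → C
A(0): 0+18=18 → S
P(15): 15+18=33≡7 → H
N(13): 13+18=31≡5 → F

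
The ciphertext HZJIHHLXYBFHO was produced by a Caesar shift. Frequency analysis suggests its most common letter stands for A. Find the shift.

The most frequent ciphertext letter is H (appears 4 times).
H is position 7; A is position 0.
Shift = 7.

7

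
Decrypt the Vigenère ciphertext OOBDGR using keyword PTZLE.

Repeat the key across the ciphertext: PTZLEP
O(14)−P(15): -1≡25 → Z
O(14)−T(19): -5≡21 → V
B(1)−Z(25): -24≡2 → C
D(3)−L(11): -8≡18 → S
G(6)−E(4): 2 → C
R(17)−P(15): 2 → C

ZVCSCC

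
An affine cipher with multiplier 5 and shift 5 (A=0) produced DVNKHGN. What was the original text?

KYMBQVM

The inverse of 5 mod 26 is 21, since 5·21=105≡1. Apply D(y)=21·(y−5) mod 26:
D(3): 21·(3−5)=-42≡10 → K
V(21): 21·(21−5)=336≡24 → Y
N(13): 21·(13−5)=168≡12 → M
K(10): 21·(10−5)=105≡1 → B
H(7): 21·(7−5)=42≡16 → Q
G(6): 21·(6−5)=21 → V
N(13): 21·(13−5)=168≡12 → M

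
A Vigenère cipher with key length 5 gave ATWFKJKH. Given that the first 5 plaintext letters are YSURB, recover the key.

CBCOJ

Subtract each crib letter from the matching ciphertext letter (mod 26):
A(0)−Y(24)=-24≡2 → C
T(19)−S(18)=1 → B
W(22)−U(20)=2 → C
F(5)−R(17)=-12≡14 → O
K(10)−B(1)=9 → J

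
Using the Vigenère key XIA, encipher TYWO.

QGWL

Repeat the key across the message: XIAX
T(19)+X(23): 42≡16 → Q
Y(24)+I(8): 32≡6 → G
W(22)+A(0): 22 → W
O(14)+X(23): 37≡11 → L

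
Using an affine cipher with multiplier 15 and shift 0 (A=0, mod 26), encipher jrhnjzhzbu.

fvbnflblpo

j(9): 15·9+0=135≡5 → f
r(17): 15·17+0=255≡21 → v
h(7): 15·7+0=105≡1 → b
n(13): 15·13+0=195≡13 → n
j(9): 15·9+0=135≡5 → f
z(25): 15·25+0=375≡11 → l
h(7): 15·7+0=105≡1 → b
z(25): 15·25+0=375≡11 → l
b(1): 15·1+0=15 → p
u(20): 15·20+0=300≡14 → o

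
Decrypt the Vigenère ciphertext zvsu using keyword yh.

boun

Repeat the key across the ciphertext: yhyh
z(25)−y(24): 1 → b
v(21)−h(7): 14 → o
s(18)−y(24): -6≡20 → u
u(20)−h(7): 13 → n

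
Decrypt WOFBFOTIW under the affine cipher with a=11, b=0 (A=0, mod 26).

CGRTRGXWC

The inverse of 11 mod 26 is 19, since 11·19=209≡1. Apply D(y)=19·(y−0) mod 26:
W(22): 19·(22−0)=418≡2 → C
O(14): 19·(14−0)=266≡6 → G
F(5): 19·(5−0)=95≡17 → R
B(1): 19·(1−0)=19 → T
F(5): 19·(5−0)=95≡17 → R
O(14): 19·(14−0)=266≡6 → G
T(19): 19·(19−0)=361≡23 → X
I(8): 19·(8−0)=152≡22 → W
W(22): 19·(22−0)=418≡2 → C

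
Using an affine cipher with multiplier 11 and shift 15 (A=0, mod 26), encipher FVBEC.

F(5): 11·5+15=70≡18 → S
V(21): 11·21+15=246≡12 → M
B(1): 11·1+15=26≡0 → A
E(4): 11·4+15=59≡7 → H
C(2): 11·2+15=37≡11 → L

SMAHL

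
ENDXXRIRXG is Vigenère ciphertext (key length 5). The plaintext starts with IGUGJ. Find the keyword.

WHJRO

Subtract each crib letter from the matching ciphertext letter (mod 26):
E(4)−I(8)=-4≡22 → W
N(13)−G(6)=7 → H
D(3)−U(20)=-17≡9 → J
X(23)−G(6)=17 → R
X(23)−J(9)=14 → O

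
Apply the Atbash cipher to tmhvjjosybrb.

t(19) → g(6)
m(12) → n(13)
h(7) → s(18)
v(21) → e(4)
j(9) → q(16)
j(9) → q(16)
o(14) → l(11)
s(18) → h(7)
y(24) → b(1)
b(1) → y(24)
r(17) → i(8)
b(1) → y(24)

gnseqqlhbyiy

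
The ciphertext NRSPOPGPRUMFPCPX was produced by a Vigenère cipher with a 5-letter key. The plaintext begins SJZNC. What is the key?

VITCM

Subtract each crib letter from the matching ciphertext letter (mod 26):
N(13)−S(18)=-5≡21 → V
R(17)−J(9)=8 → I
S(18)−Z(25)=-7≡19 → T
P(15)−N(13)=2 → C
O(14)−C(2)=12 → M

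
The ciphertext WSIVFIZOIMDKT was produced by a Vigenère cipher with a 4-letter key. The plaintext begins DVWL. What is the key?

TXMK

Subtract each crib letter from the matching ciphertext letter (mod 26):
W(22)−D(3)=19 → T
S(18)−V(21)=-3≡23 → X
I(8)−W(22)=-14≡12 → M
V(21)−L(11)=10 → K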